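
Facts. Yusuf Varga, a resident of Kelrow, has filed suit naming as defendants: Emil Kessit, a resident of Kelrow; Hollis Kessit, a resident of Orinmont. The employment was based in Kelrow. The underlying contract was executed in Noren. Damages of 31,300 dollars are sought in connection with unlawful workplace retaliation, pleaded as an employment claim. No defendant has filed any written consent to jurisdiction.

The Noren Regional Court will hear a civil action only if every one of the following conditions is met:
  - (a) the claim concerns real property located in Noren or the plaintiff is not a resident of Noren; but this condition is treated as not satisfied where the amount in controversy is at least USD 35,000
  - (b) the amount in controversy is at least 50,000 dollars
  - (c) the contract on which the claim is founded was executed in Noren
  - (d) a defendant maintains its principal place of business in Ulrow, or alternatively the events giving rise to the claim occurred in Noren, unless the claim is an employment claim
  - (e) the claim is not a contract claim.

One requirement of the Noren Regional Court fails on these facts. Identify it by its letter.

The Noren Regional Court:
  (a) The plaintiff resides in Kelrow, which is not Noren, so one alternative holds. And the carve-out is inapplicable — the amount in controversy is USD 31,300, below the 35,000 dollars floor. Met.
  (b) The amount in controversy is USD 31,300, below the USD 50,000 floor. Condition not met.
  (c) The contract was executed in Noren. Met.
  (d) No defendant is a corporation; the operative events occurred in Kelrow, not Noren — none of the alternatives is met. However, the claim is an employment claim, so the 'unless' proviso supplies this condition. Met.
  (e) The claim is an employment claim, not a contract claim. Satisfied.
Only condition (b) fails.

(b)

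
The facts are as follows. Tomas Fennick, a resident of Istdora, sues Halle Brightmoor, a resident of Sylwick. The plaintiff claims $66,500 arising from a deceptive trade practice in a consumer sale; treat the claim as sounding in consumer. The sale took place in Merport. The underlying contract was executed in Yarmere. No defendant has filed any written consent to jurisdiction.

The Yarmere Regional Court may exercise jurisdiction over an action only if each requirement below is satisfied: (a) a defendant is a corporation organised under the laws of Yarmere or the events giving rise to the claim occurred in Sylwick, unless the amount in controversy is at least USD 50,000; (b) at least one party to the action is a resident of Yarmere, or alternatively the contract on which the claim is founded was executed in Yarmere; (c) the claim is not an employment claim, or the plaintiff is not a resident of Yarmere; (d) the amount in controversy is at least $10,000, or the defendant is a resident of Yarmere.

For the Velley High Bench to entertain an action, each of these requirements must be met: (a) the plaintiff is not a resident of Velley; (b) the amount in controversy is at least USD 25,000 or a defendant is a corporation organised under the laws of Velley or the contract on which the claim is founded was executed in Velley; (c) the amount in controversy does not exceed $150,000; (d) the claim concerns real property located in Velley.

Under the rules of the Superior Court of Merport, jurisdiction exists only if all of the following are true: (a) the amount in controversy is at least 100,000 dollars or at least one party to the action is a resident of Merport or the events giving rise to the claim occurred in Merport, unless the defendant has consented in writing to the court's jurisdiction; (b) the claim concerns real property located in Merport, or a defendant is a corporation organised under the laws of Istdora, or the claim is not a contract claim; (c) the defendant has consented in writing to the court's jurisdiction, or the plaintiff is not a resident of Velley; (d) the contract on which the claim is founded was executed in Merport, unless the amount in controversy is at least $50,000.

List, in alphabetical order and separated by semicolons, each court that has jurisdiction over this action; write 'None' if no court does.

The Yarmere Regional Court:
  (a) No defendant is a corporation; the operative events occurred in Merport, not Sylwick — every alternative fails. But the amount in controversy is USD 66,500, which meets the 50,000 dollars floor, and the 'unless' clause therefore excuses the requirement. Satisfied.
  (b) The contract was executed in Yarmere, so one alternative holds. Met.
  (c) The claim is a consumer claim, not an employment claim — that alternative is enough. Satisfied.
  (d) The amount in controversy is USD 66,500, which meets the $10,000 floor — that alternative is enough. Met.
  → Every requirement is satisfied — jurisdiction.
The Velley High Bench:
  (a) The plaintiff resides in Istdora, which is not Velley. Met.
  (b) The amount in controversy is $66,500, which meets the 25,000 dollars floor, so one alternative holds. Condition met.
  (c) The amount in controversy is $66,500, within the $150,000 ceiling. Met.
  (d) The claim does not concern real property. Not met.
  → Not every requirement is met — no jurisdiction.
The Superior Court of Merport:
  (a) The operative events occurred in Merport, which satisfies one of the alternatives. Condition met.
  (b) The claim is a consumer claim, not a contract claim — that alternative is enough. Met.
  (c) The plaintiff resides in Istdora, which is not Velley, so one alternative holds. Satisfied.
  (d) The contract was executed in Yarmere, not Merport. But the amount in controversy is USD 66,500, which meets the $50,000 floor, and the 'unless' clause therefore excuses the requirement. Met.
  → Every requirement is satisfied — jurisdiction.

the Superior Court of Merport; the Yarmere Regional Court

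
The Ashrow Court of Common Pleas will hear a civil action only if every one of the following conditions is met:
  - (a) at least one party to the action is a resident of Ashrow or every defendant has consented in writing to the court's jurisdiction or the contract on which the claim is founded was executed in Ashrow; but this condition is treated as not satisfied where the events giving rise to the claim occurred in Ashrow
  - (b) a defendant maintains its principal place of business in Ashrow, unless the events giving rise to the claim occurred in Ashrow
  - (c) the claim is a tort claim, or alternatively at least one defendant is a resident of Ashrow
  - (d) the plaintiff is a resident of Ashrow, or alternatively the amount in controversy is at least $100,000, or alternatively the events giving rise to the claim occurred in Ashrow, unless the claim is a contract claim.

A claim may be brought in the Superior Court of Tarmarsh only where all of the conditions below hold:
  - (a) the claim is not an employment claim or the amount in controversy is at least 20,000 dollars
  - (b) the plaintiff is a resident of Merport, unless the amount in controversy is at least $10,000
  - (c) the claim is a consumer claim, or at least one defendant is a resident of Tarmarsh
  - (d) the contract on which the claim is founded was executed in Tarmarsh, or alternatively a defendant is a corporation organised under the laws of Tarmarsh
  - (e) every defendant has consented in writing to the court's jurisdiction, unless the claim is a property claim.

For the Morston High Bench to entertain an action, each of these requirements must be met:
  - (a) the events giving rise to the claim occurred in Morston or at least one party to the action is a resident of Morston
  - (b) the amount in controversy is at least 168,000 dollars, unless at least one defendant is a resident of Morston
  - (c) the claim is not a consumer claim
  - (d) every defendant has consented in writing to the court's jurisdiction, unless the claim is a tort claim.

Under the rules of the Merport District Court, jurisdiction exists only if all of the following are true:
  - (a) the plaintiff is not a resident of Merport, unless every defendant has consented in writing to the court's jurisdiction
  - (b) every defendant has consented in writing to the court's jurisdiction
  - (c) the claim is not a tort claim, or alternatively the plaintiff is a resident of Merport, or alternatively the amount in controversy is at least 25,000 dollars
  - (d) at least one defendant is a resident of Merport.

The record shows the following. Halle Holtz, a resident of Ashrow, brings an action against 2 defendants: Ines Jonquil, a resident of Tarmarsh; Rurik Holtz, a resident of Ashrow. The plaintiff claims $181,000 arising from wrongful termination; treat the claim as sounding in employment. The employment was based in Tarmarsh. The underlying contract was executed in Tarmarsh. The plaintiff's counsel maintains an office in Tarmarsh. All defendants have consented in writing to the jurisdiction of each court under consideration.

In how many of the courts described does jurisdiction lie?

The Ashrow Court of Common Pleas:
  (a) Halle Holtz resides in Ashrow, which satisfies one of the alternatives. The exception is not triggered, since the operative events occurred in Tarmarsh, not Ashrow. Satisfied.
  (b) No defendant is a corporation. And the operative events occurred in Tarmarsh, not Ashrow, so the proviso does not save it. Not satisfied.
  (c) Rurik Holtz resides in Ashrow, so this disjunct is met. Condition met.
  (d) The plaintiff resides in Ashrow, so one alternative holds. Satisfied.
  → Not every requirement is met — no jurisdiction.
The Superior Court of Tarmarsh:
  (a) The amount in controversy is $181,000, which meets the 20,000 dollars floor, which satisfies one of the alternatives. Satisfied.
  (b) The plaintiff resides in Ashrow, not Merport. But the amount in controversy is $181,000, which meets the USD 10,000 floor, and the 'unless' clause therefore excuses the requirement. Satisfied.
  (c) Ines Jonquil resides in Tarmarsh, so this disjunct is met. Satisfied.
  (d) The contract was executed in Tarmarsh, so this disjunct is met. Met.
  (e) Every defendant has filed written consent. Condition met.
  → All conditions met; jurisdiction exists.
The Morston High Bench:
  (a) The operative events occurred in Tarmarsh, not Morston; no party resides in Morston — every alternative fails. Not satisfied.
  (b) The amount in controversy is $181,000, which meets the 168,000 dollars floor. Satisfied.
  (c) The claim is an employment claim, not a consumer claim. Satisfied.
  (d) Every defendant has filed written consent. Satisfied.
  → Not every requirement is met — no jurisdiction.
The Merport District Court:
  (a) The plaintiff resides in Ashrow, which is not Merport. Condition met.
  (b) Every defendant has filed written consent. Met.
  (c) The claim is an employment claim, not a tort claim — that alternative is enough. Condition met.
  (d) No defendant resides in Merport (they reside in Tarmarsh, Ashrow). Fails.
  → No jurisdiction.
Courts with jurisdiction: the Superior Court of Tarmarsh — 1 in total.

1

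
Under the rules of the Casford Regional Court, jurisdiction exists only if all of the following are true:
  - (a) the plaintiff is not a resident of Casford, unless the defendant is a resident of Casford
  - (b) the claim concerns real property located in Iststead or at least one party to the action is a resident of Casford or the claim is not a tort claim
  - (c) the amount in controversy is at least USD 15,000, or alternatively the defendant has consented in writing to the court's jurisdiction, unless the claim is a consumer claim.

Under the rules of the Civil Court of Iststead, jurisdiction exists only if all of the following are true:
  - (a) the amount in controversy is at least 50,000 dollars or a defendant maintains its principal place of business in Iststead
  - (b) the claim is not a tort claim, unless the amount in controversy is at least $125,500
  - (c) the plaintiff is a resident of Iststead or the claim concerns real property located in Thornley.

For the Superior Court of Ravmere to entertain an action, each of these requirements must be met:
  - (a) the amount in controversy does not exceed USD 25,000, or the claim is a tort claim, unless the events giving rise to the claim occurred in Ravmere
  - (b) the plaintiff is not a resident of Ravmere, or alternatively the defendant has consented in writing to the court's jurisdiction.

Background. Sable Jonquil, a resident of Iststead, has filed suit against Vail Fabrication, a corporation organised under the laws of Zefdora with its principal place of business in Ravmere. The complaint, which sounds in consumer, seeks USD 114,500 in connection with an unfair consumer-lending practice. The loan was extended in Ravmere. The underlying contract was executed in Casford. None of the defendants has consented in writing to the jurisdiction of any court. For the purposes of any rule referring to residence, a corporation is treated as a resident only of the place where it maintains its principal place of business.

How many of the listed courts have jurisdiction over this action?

3

The Casford Regional Court:
  (a) The plaintiff resides in Iststead, which is not Casford. Condition met.
  (b) The claim is a consumer claim, not a tort claim — that alternative is enough. Satisfied.
  (c) The amount in controversy is 114,500 dollars, which meets the USD 15,000 floor, so this disjunct is met. Satisfied.
  → The court has jurisdiction.
The Civil Court of Iststead:
  (a) The amount in controversy is $114,500, which meets the USD 50,000 floor, which satisfies one of the alternatives. Met.
  (b) The claim is a consumer claim, not a tort claim. Satisfied.
  (c) The plaintiff resides in Iststead, so this disjunct is met. Met.
  → The court has jurisdiction.
The Superior Court of Ravmere:
  (a) The amount in controversy is USD 114,500, above the USD 25,000 ceiling; the claim is a consumer claim, not a tort claim — no alternative holds. The proviso rescues it, though: the operative events occurred in Ravmere. Satisfied.
  (b) The plaintiff resides in Iststead, which is not Ravmere, so one alternative holds. Condition met.
  → Every requirement is satisfied — jurisdiction.
Courts with jurisdiction: the Casford Regional Court, the Civil Court of Iststead, the Superior Court of Ravmere — 3 in total.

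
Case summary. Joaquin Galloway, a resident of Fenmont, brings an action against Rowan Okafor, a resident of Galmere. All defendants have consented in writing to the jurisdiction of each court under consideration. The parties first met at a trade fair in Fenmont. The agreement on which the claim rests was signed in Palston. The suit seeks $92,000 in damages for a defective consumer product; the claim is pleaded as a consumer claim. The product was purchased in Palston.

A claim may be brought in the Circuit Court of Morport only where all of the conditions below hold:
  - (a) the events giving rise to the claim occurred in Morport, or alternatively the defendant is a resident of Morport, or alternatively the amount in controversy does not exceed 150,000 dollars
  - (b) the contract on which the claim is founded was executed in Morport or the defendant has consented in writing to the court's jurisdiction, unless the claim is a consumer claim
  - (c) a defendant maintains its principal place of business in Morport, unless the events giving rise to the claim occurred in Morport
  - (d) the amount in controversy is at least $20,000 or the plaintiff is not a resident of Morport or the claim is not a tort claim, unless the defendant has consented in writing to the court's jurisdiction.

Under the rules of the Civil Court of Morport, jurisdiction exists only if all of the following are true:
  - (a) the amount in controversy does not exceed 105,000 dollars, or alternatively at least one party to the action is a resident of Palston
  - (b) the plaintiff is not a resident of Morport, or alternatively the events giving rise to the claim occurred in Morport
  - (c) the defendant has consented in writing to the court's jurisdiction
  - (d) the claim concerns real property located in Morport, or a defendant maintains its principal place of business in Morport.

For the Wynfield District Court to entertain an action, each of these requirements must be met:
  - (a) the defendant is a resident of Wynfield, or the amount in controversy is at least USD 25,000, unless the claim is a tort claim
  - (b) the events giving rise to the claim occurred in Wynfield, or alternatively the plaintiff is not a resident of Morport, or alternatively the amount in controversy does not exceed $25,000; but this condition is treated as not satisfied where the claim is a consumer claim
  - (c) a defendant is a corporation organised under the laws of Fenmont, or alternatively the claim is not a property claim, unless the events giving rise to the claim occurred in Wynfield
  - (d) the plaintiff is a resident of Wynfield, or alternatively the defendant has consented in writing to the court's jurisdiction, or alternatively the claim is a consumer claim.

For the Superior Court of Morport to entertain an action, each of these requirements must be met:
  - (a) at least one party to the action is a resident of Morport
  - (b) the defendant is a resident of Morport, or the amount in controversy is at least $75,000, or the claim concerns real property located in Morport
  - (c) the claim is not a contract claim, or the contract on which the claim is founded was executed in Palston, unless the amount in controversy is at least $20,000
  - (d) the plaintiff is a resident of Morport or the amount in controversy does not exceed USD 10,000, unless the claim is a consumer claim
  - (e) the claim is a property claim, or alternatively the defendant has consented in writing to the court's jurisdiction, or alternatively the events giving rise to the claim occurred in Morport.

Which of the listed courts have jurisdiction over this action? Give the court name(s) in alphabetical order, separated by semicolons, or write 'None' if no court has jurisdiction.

None

The Circuit Court of Morport:
  (a) The amount in controversy is USD 92,000, within the $150,000 ceiling, so this disjunct is met. Condition met.
  (b) Every defendant has filed written consent — that alternative is enough. Satisfied.
  (c) No defendant is a corporation. Nor does the 'unless' clause help: the operative events occurred in Palston, not Morport. Condition not met.
  (d) The amount in controversy is $92,000, which meets the $20,000 floor, so one alternative holds. Met.
  → Not every requirement is met — no jurisdiction.
The Civil Court of Morport:
  (a) The amount in controversy is USD 92,000, within the $105,000 ceiling, so this disjunct is met. Met.
  (b) The plaintiff resides in Fenmont, which is not Morport, which satisfies one of the alternatives. Condition met.
  (c) Every defendant has filed written consent. Met.
  (d) The claim does not concern real property; no defendant is a corporation — none of the alternatives is met. Not satisfied.
  → At least one condition fails; no jurisdiction.
The Wynfield District Court:
  (a) The amount in controversy is 92,000 dollars, which meets the 25,000 dollars floor, so this disjunct is met. Satisfied.
  (b) The plaintiff resides in Fenmont, which is not Morport — that alternative is enough. But the carve-out bites: the claim is a consumer claim. Not met.
  (c) The claim is a consumer claim, not a property claim, so this disjunct is met. Met.
  (d) Every defendant has filed written consent, so one alternative holds. Met.
  → At least one condition fails; no jurisdiction.
The Superior Court of Morport:
  (a) No party resides in Morport. Not satisfied.
  (b) The amount in controversy is USD 92,000, which meets the $75,000 floor — that alternative is enough. Condition met.
  (c) The claim is a consumer claim, not a contract claim — that alternative is enough. Met.
  (d) The plaintiff resides in Fenmont, not Morport; the amount in controversy is 92,000 dollars, above the $10,000 ceiling — none of the alternatives is met. The proviso rescues it, though: the claim is a consumer claim. Condition met.
  (e) Every defendant has filed written consent, which satisfies one of the alternatives. Met.
  → At least one condition fails; no jurisdiction.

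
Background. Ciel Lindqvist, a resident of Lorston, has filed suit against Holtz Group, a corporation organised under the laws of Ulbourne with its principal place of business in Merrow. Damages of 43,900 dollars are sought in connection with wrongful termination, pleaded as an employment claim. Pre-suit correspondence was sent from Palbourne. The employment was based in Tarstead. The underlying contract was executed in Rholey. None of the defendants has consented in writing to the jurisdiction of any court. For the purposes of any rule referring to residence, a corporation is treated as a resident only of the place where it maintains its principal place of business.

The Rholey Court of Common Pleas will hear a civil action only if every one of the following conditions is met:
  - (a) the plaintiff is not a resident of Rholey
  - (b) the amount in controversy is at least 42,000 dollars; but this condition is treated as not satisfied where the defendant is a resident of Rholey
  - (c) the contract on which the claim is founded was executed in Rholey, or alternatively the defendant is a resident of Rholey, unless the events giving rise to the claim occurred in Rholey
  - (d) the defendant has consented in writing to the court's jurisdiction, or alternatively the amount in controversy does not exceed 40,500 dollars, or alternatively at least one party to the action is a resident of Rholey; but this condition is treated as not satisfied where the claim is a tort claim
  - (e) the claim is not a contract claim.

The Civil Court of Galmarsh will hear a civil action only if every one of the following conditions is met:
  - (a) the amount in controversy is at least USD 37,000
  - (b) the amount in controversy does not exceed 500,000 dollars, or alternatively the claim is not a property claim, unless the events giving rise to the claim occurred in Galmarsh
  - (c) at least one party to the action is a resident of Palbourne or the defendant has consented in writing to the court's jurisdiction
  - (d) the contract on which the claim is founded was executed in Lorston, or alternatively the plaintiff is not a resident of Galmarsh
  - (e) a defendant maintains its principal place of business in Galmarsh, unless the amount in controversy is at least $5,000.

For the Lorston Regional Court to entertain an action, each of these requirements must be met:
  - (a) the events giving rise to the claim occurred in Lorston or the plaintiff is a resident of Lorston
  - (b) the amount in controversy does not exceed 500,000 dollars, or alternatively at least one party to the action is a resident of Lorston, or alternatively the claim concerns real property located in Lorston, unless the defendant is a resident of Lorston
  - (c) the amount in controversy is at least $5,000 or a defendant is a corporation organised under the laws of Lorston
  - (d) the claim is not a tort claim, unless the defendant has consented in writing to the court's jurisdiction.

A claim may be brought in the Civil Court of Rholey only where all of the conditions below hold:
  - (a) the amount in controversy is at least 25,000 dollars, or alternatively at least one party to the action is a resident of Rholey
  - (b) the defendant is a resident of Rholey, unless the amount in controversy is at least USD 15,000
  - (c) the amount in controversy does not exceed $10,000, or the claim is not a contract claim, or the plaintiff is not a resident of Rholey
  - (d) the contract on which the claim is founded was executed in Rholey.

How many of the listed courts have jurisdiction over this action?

The Rholey Court of Common Pleas:
  (a) The plaintiff resides in Lorston, which is not Rholey. Met.
  (b) The amount in controversy is $43,900, which meets the USD 42,000 floor. The carve-out does not apply: the defendant resides in Merrow, not Rholey. Met.
  (c) The contract was executed in Rholey — that alternative is enough. Met.
  (d) No such written consent has been filed; the amount in controversy is $43,900, above the $40,500 ceiling; no party resides in Rholey — every alternative fails. Not met.
  (e) The claim is an employment claim, not a contract claim. Satisfied.
  → The court lacks jurisdiction.
The Civil Court of Galmarsh:
  (a) The amount in controversy is $43,900, which meets the $37,000 floor. Condition met.
  (b) The amount in controversy is USD 43,900, within the USD 500,000 ceiling, which satisfies one of the alternatives. Met.
  (c) No party resides in Palbourne; no such written consent has been filed — every alternative fails. Not satisfied.
  (d) The plaintiff resides in Lorston, which is not Galmarsh — that alternative is enough. Met.
  (e) The corporate defendant(s) have their principal place of business in Merrow, not Galmarsh. The proviso rescues it, though: the amount in controversy is $43,900, which meets the USD 5,000 floor. Met.
  → No jurisdiction.
The Lorston Regional Court:
  (a) The plaintiff resides in Lorston — that alternative is enough. Condition met.
  (b) The amount in controversy is $43,900, within the 500,000 dollars ceiling — that alternative is enough. Condition met.
  (c) The amount in controversy is $43,900, which meets the USD 5,000 floor, so this disjunct is met. Satisfied.
  (d) The claim is an employment claim, not a tort claim. Satisfied.
  → Every requirement is satisfied — jurisdiction.
The Civil Court of Rholey:
  (a) The amount in controversy is $43,900, which meets the USD 25,000 floor, so this disjunct is met. Condition met.
  (b) The defendant resides in Merrow, not Rholey. However, the amount in controversy is USD 43,900, which meets the USD 15,000 floor, so the 'unless' proviso supplies this condition. Met.
  (c) The claim is an employment claim, not a contract claim — that alternative is enough. Met.
  (d) The contract was executed in Rholey. Condition met.
  → Jurisdiction lies.
Courts with jurisdiction: the Lorston Regional Court, the Civil Court of Rholey — 2 in total.

2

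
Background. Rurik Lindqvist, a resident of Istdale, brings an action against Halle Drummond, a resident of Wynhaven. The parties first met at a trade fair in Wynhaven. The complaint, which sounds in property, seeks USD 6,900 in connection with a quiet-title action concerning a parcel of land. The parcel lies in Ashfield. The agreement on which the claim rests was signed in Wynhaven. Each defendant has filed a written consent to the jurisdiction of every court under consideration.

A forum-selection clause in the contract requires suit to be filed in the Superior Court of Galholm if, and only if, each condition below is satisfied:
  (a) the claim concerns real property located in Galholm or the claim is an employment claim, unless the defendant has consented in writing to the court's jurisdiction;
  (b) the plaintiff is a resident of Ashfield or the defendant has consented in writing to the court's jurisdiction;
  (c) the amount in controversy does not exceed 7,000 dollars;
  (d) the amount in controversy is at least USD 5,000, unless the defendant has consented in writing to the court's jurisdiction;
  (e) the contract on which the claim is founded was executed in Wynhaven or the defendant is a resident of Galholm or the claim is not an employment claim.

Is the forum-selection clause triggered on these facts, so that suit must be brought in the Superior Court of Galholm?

Yes

The Superior Court of Galholm:
  (a) The property lies in Ashfield, not Galholm; the claim is a property claim, not an employment claim — no alternative holds. The proviso rescues it, though: every defendant has filed written consent. Satisfied.
  (b) Every defendant has filed written consent — that alternative is enough. Satisfied.
  (c) The amount in controversy is USD 6,900, within the 7,000 dollars ceiling. Condition met.
  (d) The amount in controversy is $6,900, which meets the USD 5,000 floor. Met.
  (e) The contract was executed in Wynhaven, so this disjunct is met. Met.
  → The clause applies.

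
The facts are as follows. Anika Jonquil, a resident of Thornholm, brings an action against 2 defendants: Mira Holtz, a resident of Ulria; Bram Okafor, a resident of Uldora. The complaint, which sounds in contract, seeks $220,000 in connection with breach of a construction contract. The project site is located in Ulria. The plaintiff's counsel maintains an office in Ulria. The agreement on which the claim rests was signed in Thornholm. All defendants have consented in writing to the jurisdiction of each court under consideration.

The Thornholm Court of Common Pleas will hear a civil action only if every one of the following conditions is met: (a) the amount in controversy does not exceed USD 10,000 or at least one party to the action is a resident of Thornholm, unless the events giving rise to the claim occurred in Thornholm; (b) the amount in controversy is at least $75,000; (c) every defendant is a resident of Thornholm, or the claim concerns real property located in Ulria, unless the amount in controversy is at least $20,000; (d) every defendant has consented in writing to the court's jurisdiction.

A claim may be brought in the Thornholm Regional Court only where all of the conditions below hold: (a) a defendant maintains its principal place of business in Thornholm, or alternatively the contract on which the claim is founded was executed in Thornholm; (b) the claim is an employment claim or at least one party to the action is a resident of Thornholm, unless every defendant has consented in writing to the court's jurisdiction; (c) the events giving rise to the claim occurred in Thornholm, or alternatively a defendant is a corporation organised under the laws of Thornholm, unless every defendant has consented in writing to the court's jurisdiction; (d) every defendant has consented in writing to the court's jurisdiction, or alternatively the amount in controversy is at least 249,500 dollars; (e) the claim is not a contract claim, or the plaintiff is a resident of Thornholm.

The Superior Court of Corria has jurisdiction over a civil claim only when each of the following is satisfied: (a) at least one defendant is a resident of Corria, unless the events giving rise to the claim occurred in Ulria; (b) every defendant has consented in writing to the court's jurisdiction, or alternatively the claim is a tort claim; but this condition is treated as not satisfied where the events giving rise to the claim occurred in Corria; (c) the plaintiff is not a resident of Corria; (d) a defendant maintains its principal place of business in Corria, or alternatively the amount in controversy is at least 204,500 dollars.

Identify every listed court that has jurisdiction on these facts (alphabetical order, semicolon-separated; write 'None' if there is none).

The Thornholm Court of Common Pleas:
  (a) Anika Jonquil resides in Thornholm, so one alternative holds. Satisfied.
  (b) The amount in controversy is $220,000, which meets the USD 75,000 floor. Met.
  (c) The defendants reside as follows — Mira Holtz in Ulria, Bram Okafor in Uldora — not all in Thornholm; the claim does not concern real property — none of the alternatives is met. The proviso rescues it, though: the amount in controversy is USD 220,000, which meets the 20,000 dollars floor. Condition met.
  (d) Every defendant has filed written consent. Satisfied.
  → Every requirement is satisfied — jurisdiction.
The Thornholm Regional Court:
  (a) The contract was executed in Thornholm, so one alternative holds. Satisfied.
  (b) Anika Jonquil resides in Thornholm — that alternative is enough. Met.
  (c) The operative events occurred in Ulria, not Thornholm; no defendant is a corporation — no alternative holds. But every defendant has filed written consent, and the 'unless' clause therefore excuses the requirement. Met.
  (d) Every defendant has filed written consent, which satisfies one of the alternatives. Met.
  (e) The plaintiff resides in Thornholm — that alternative is enough. Met.
  → Every requirement is satisfied — jurisdiction.
The Superior Court of Corria:
  (a) No defendant resides in Corria (they reside in Ulria, Uldora). But the operative events occurred in Ulria, and the 'unless' clause therefore excuses the requirement. Condition met.
  (b) Every defendant has filed written consent, so this disjunct is met. And the carve-out is inapplicable — the operative events occurred in Ulria, not Corria. Condition met.
  (c) The plaintiff resides in Thornholm, which is not Corria. Met.
  (d) The amount in controversy is 220,000 dollars, which meets the 204,500 dollars floor — that alternative is enough. Satisfied.
  → Jurisdiction lies.

the Superior Court of Corria; the Thornholm Court of Common Pleas; the Thornholm Regional Court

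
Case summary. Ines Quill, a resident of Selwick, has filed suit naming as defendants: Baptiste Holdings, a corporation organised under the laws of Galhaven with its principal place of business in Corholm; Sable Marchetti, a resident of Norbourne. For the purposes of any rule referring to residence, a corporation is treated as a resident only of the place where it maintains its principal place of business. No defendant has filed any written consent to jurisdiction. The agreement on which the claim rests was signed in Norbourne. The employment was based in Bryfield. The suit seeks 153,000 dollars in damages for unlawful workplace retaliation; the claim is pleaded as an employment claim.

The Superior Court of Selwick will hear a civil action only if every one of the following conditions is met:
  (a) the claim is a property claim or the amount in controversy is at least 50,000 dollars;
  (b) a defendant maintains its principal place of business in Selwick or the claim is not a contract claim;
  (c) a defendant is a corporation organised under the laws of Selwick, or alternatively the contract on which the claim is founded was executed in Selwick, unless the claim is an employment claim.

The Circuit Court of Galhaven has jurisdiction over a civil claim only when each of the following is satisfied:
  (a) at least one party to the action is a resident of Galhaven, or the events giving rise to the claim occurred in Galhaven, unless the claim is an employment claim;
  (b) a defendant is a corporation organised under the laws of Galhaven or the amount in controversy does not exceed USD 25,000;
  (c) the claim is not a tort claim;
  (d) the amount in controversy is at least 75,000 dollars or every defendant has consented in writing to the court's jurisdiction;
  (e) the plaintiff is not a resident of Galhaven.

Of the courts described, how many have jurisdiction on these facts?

2

The Superior Court of Selwick:
  (a) The amount in controversy is USD 153,000, which meets the 50,000 dollars floor, so this disjunct is met. Condition met.
  (b) The claim is an employment claim, not a contract claim, which satisfies one of the alternatives. Met.
  (c) The corporate defendant(s) are organised in Galhaven, not Selwick; the contract was executed in Norbourne, not Selwick — no alternative holds. However, the claim is an employment claim, so the 'unless' proviso supplies this condition. Satisfied.
  → The court has jurisdiction.
The Circuit Court of Galhaven:
  (a) No party resides in Galhaven; the operative events occurred in Bryfield, not Galhaven — none of the alternatives is met. But the claim is an employment claim, and the 'unless' clause therefore excuses the requirement. Condition met.
  (b) Baptiste Holdings is organised under the laws of Galhaven, which satisfies one of the alternatives. Satisfied.
  (c) The claim is an employment claim, not a tort claim. Condition met.
  (d) The amount in controversy is 153,000 dollars, which meets the 75,000 dollars floor — that alternative is enough. Met.
  (e) The plaintiff resides in Selwick, which is not Galhaven. Condition met.
  → The court has jurisdiction.
Courts with jurisdiction: the Superior Court of Selwick, the Circuit Court of Galhaven — 2 in total.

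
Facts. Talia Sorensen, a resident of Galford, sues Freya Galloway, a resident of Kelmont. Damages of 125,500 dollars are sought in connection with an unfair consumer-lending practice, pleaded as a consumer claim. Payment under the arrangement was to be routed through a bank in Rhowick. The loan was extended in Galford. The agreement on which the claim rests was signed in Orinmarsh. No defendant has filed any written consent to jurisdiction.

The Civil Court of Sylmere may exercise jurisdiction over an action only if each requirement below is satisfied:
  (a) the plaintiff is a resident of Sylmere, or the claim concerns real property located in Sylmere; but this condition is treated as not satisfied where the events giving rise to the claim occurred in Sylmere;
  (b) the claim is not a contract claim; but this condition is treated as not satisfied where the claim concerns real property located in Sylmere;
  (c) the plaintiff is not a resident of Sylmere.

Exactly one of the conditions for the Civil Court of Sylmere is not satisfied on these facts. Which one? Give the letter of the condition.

(a)

The Civil Court of Sylmere:
  (a) The plaintiff resides in Galford, not Sylmere; the claim does not concern real property — none of the alternatives is met. Not met.
  (b) The claim is a consumer claim, not a contract claim. And the carve-out is inapplicable — the claim does not concern real property. Condition met.
  (c) The plaintiff resides in Galford, which is not Sylmere. Met.
Only condition (a) fails.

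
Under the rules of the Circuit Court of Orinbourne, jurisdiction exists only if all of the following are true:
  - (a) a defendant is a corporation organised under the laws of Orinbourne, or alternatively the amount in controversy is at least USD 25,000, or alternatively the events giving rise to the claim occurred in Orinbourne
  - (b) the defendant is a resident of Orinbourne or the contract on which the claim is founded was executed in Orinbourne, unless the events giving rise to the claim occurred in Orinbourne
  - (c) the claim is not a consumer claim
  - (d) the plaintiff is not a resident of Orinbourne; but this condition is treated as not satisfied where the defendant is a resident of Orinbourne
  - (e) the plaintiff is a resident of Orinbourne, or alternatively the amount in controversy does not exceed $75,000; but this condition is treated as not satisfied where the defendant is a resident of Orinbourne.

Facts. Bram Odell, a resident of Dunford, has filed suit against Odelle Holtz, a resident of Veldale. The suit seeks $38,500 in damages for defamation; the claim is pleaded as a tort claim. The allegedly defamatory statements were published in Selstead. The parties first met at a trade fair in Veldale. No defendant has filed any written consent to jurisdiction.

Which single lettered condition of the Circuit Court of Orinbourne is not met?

The Circuit Court of Orinbourne:
  (a) The amount in controversy is 38,500 dollars, which meets the $25,000 floor, so this disjunct is met. Condition met.
  (b) The defendant resides in Veldale, not Orinbourne; no contract (and hence no place of execution) is alleged — none of the alternatives is met. And the operative events occurred in Selstead, not Orinbourne, so the proviso does not save it. Not met.
  (c) The claim is a tort claim, not a consumer claim. Condition met.
  (d) The plaintiff resides in Dunford, which is not Orinbourne. The exception is not triggered, since the defendant resides in Veldale, not Orinbourne. Met.
  (e) The amount in controversy is $38,500, within the $75,000 ceiling, which satisfies one of the alternatives. The exception is not triggered, since the defendant resides in Veldale, not Orinbourne. Met.
Only condition (b) fails.

(b)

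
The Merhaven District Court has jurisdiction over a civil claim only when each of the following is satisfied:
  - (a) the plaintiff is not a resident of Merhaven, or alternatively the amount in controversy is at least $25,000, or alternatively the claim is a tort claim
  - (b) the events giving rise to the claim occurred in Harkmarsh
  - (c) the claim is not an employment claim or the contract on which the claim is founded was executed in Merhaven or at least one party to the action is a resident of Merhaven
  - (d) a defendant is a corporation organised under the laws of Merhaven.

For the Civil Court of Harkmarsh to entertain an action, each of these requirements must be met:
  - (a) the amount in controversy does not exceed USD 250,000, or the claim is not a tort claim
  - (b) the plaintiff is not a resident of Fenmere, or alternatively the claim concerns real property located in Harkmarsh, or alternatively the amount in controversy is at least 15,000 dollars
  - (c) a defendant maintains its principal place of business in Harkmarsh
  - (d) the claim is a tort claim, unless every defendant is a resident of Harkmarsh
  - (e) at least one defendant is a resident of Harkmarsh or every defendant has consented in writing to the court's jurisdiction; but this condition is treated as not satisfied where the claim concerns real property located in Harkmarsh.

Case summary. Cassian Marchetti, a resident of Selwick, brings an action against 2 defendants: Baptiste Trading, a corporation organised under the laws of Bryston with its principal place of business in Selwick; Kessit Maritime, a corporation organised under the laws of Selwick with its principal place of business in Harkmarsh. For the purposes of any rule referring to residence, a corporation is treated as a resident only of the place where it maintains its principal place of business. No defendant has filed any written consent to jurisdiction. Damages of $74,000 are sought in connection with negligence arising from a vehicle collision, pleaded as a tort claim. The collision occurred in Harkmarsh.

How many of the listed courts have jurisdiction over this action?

The Merhaven District Court:
  (a) The plaintiff resides in Selwick, which is not Merhaven — that alternative is enough. Condition met.
  (b) The operative events occurred in Harkmarsh. Met.
  (c) The claim is a tort claim, not an employment claim — that alternative is enough. Satisfied.
  (d) The corporate defendant(s) are organised in Bryston, Selwick, not Merhaven. Not met.
  → At least one condition fails; no jurisdiction.
The Civil Court of Harkmarsh:
  (a) The amount in controversy is USD 74,000, within the 250,000 dollars ceiling, which satisfies one of the alternatives. Met.
  (b) The plaintiff resides in Selwick, which is not Fenmere — that alternative is enough. Condition met.
  (c) Kessit Maritime has its principal place of business in Harkmarsh. Condition met.
  (d) The claim is a tort claim. Met.
  (e) Kessit Maritime resides in Harkmarsh — that alternative is enough. The carve-out does not apply: the claim does not concern real property. Met.
  → The court has jurisdiction.
Courts with jurisdiction: the Civil Court of Harkmarsh — 1 in total.

1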